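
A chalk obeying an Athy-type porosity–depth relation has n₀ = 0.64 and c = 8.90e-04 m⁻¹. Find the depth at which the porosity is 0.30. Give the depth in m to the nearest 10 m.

Working in km (1 km = 1000 m; c in km⁻¹ = c in m⁻¹ × 1000):
Invert Athy's law: d = ln(n₀/n) / c
d = ln(0.64/0.3) / 0.89 = ln(2.133) / 0.89 = 0.7577 / 0.89 = 0.851 km

850 m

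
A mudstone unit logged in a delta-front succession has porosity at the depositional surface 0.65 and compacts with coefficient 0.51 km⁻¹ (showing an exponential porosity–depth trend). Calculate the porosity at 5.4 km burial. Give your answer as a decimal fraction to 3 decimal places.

0.041

phi = phi₀·exp(−β·d) = 0.65 × exp(−0.51 × 5.4) = 0.65 × exp(−2.754)
  = 0.65 × 0.0637 = 0.0414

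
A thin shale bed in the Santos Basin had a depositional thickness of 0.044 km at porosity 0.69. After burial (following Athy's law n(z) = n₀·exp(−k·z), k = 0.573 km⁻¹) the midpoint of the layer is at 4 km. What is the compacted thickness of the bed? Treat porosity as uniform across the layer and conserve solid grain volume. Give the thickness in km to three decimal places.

0.015 km

Porosity at 4 km: n = 0.69·exp(−0.573×4) = 0.0697
Solid-volume conservation: h(1−n) = h₀(1−n₀) ⇒ h = h₀·(1−n₀)/(1−n)
h = 0.044 × (1 − 0.69)/(1 − 0.0697) = 0.044 × 0.3332 = 0.0147 km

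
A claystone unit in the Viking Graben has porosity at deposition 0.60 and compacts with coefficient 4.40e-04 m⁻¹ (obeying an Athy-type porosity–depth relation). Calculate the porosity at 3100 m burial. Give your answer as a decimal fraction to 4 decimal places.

0.1534

Working in km (1 km = 1000 m; β in km⁻¹ = β in m⁻¹ × 1000):
phi = phi₀·exp(−β·z) = 0.6 × exp(−0.44 × 3.1) = 0.6 × exp(−1.364)
  = 0.6 × 0.2556 = 0.1534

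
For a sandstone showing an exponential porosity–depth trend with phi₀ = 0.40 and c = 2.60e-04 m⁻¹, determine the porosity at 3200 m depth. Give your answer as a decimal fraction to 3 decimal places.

0.174

Working in km (1 km = 1000 m; c in km⁻¹ = c in m⁻¹ × 1000):
phi = phi₀·exp(−c·d) = 0.4 × exp(−0.26 × 3.2) = 0.4 × exp(−0.832)
  = 0.4 × 0.4352 = 0.1741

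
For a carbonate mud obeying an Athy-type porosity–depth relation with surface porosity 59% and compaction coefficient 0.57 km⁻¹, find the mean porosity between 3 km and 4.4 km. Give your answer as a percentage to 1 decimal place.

⟨phi⟩ = (1/(d₂−d₁)) ∫ phi₀ e^(−βd) dd = phi₀·(e^(−β·d₁) − e^(−β·d₂)) / (β·(d₂−d₁))
e^(−0.57×3) = 0.1809; e^(−0.57×4.4) = 0.0814
⟨phi⟩ = 0.59 × (0.1809 − 0.0814) / (0.57 × 1.4) = 0.59 × 0.1246 = 0.0735

7.4%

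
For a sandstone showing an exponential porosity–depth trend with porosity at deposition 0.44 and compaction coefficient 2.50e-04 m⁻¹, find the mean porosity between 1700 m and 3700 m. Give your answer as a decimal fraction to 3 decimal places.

Working in km (1 km = 1000 m; c in km⁻¹ = c in m⁻¹ × 1000):
⟨n⟩ = (1/(Z₂−Z₁)) ∫ n₀ e^(−cZ) dZ = n₀·(e^(−c·Z₁) − e^(−c·Z₂)) / (c·(Z₂−Z₁))
e^(−0.25×1.7) = 0.6538; e^(−0.25×3.7) = 0.3965
⟨n⟩ = 0.44 × (0.6538 − 0.3965) / (0.25 × 2) = 0.44 × 0.5145 = 0.2264

0.226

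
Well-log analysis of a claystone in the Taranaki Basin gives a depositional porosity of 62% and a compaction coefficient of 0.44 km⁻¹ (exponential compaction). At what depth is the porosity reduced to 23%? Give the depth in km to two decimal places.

Invert Athy's law: z = ln(φ₀/φ) / β
z = ln(0.62/0.23) / 0.44 = ln(2.696) / 0.44 = 0.9916 / 0.44 = 2.254 km

2.25 km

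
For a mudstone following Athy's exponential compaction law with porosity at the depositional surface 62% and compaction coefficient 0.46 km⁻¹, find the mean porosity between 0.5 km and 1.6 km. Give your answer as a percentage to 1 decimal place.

38.7%

⟨phi⟩ = (1/(d₂−d₁)) ∫ phi₀ e^(−kd) dd = phi₀·(e^(−k·d₁) − e^(−k·d₂)) / (k·(d₂−d₁))
e^(−0.46×0.5) = 0.7945; e^(−0.46×1.6) = 0.4790
⟨phi⟩ = 0.62 × (0.7945 − 0.4790) / (0.46 × 1.1) = 0.62 × 0.6235 = 0.3866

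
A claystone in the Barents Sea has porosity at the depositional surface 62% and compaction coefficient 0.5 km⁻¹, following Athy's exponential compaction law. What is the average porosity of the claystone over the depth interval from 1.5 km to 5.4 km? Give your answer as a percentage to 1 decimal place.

12.9%

⟨n⟩ = (1/(z₂−z₁)) ∫ n₀ e^(−kz) dz = n₀·(e^(−k·z₁) − e^(−k·z₂)) / (k·(z₂−z₁))
e^(−0.5×1.5) = 0.4724; e^(−0.5×5.4) = 0.0672
⟨n⟩ = 0.62 × (0.4724 − 0.0672) / (0.5 × 3.9) = 0.62 × 0.2078 = 0.1288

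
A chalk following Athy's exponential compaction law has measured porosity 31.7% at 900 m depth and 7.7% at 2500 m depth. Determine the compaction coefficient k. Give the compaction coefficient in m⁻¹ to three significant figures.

0.000884 m⁻¹

Working in km (1 km = 1000 m; k in km⁻¹ = k in m⁻¹ × 1000):
Athy: phi(d) = phi₀ e^(−kd) ⇒ phi₁/phi₂ = e^{k(d₂−d₁)} ⇒ k = ln(phi₁/phi₂)/(d₂−d₁)
k = ln(0.317/0.077) / (2.5 − 0.9) = ln(4.117) / 1.6 = 1.4151 / 1.6 = 0.8844 km⁻¹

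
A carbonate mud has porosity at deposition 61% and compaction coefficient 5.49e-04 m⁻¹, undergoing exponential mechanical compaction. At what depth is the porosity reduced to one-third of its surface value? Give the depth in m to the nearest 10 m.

2000 m

Working in km (1 km = 1000 m; k in km⁻¹ = k in m⁻¹ × 1000):
n/n₀ = 1/3 ⇒ exp(−k·d) = 1/3 ⇒ d = ln(3) / k
d = 1.0986 / 0.549 = 2.001 km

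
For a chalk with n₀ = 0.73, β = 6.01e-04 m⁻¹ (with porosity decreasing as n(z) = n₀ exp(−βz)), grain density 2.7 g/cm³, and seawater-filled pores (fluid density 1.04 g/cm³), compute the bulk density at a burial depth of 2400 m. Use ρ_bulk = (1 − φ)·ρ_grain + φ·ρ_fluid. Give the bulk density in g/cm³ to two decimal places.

Working in km (1 km = 1000 m; β in km⁻¹ = β in m⁻¹ × 1000):
Porosity at depth: n = 0.73·exp(−0.601×2.4) = 0.73×0.2364 = 0.1725
Bulk density: ρ_b = (1−n)ρ_g + n·ρ_f = 0.8275×2.7 + 0.1725×1.04
       = 2.234 + 0.179 = 2.414 g/cm³

2.41 g/cm³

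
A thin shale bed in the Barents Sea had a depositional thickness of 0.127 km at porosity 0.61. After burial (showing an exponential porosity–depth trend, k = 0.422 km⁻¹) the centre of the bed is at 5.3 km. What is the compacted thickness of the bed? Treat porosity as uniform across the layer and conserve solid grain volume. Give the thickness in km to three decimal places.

Porosity at 5.3 km: n = 0.61·exp(−0.422×5.3) = 0.0652
Solid-volume conservation: h(1−n) = h₀(1−n₀) ⇒ h = h₀·(1−n₀)/(1−n)
h = 0.127 × (1 − 0.61)/(1 − 0.0652) = 0.127 × 0.4172 = 0.0530 km

0.053 km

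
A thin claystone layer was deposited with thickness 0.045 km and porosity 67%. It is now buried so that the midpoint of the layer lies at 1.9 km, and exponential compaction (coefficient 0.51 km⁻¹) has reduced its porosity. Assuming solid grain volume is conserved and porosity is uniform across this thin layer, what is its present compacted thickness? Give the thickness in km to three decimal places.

0.020 km

Porosity at 1.9 km: φ = 0.67·exp(−0.51×1.9) = 0.2542
Solid-volume conservation: h(1−φ) = h₀(1−φ₀) ⇒ h = h₀·(1−φ₀)/(1−φ)
h = 0.045 × (1 − 0.67)/(1 − 0.2542) = 0.045 × 0.4425 = 0.0199 km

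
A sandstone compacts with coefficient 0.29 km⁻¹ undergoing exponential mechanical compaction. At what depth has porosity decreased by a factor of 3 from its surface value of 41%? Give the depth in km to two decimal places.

n/n₀ = 1/3 ⇒ exp(−c·z) = 1/3 ⇒ z = ln(3) / c
z = 1.0986 / 0.29 = 3.788 km

3.79 km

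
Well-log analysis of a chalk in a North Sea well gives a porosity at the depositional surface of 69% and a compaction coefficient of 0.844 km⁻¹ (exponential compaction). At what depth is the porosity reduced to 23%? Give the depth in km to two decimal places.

Invert Athy's law: z = ln(φ₀/φ) / β
z = ln(0.69/0.23) / 0.844 = ln(3) / 0.844 = 1.0986 / 0.844 = 1.302 km

1.30 km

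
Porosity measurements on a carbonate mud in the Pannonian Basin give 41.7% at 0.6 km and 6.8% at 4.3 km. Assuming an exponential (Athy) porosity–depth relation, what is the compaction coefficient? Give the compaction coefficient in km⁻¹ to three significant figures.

Athy: phi(Z) = phi₀ e^(−cZ) ⇒ phi₁/phi₂ = e^{c(Z₂−Z₁)} ⇒ c = ln(phi₁/phi₂)/(Z₂−Z₁)
c = ln(0.417/0.068) / (4.3 − 0.6) = ln(6.132) / 3.7 = 1.8136 / 3.7 = 0.4902 km⁻¹

0.490 km⁻¹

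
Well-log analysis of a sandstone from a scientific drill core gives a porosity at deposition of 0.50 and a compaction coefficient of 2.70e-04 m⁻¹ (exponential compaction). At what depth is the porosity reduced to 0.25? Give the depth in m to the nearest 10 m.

Working in km (1 km = 1000 m; β in km⁻¹ = β in m⁻¹ × 1000):
Invert Athy's law: Z = ln(phi₀/phi) / β
Z = ln(0.5/0.25) / 0.27 = ln(2) / 0.27 = 0.6931 / 0.27 = 2.567 km

2570 m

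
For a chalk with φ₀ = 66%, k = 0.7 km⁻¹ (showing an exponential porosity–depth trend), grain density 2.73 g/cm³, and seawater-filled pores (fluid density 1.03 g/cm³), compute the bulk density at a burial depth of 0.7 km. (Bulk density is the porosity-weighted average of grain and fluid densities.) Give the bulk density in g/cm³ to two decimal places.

Porosity at depth: φ = 0.66·exp(−0.7×0.7) = 0.66×0.6126 = 0.4043
Bulk density: ρ_b = (1−φ)ρ_g + φ·ρ_f = 0.5957×2.73 + 0.4043×1.03
       = 1.626 + 0.416 = 2.043 g/cm³

2.04 g/cm³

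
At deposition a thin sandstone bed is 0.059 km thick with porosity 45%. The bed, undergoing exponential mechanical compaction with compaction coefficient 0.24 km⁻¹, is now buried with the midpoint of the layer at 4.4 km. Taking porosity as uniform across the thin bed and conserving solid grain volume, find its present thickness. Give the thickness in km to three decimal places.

Porosity at 4.4 km: n = 0.45·exp(−0.24×4.4) = 0.1565
Solid-volume conservation: h(1−n) = h₀(1−n₀) ⇒ h = h₀·(1−n₀)/(1−n)
h = 0.059 × (1 − 0.45)/(1 − 0.1565) = 0.059 × 0.6521 = 0.0385 km

0.038 km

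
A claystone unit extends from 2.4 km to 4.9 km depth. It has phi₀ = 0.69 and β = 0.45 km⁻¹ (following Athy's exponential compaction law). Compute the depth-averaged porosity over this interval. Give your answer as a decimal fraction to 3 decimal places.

⟨phi⟩ = (1/(z₂−z₁)) ∫ phi₀ e^(−βz) dz = phi₀·(e^(−β·z₁) − e^(−β·z₂)) / (β·(z₂−z₁))
e^(−0.45×2.4) = 0.3396; e^(−0.45×4.9) = 0.1103
⟨phi⟩ = 0.69 × (0.3396 − 0.1103) / (0.45 × 2.5) = 0.69 × 0.2039 = 0.1407

0.141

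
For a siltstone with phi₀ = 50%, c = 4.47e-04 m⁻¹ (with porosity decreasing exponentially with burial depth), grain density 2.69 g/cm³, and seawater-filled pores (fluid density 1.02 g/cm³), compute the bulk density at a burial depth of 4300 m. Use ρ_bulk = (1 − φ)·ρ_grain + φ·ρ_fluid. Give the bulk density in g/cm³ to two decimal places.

2.57 g/cm³

Working in km (1 km = 1000 m; c in km⁻¹ = c in m⁻¹ × 1000):
Porosity at depth: phi = 0.5·exp(−0.447×4.3) = 0.5×0.1463 = 0.0731
Bulk density: ρ_b = (1−phi)ρ_g + phi·ρ_f = 0.9269×2.69 + 0.0731×1.02
       = 2.493 + 0.075 = 2.568 g/cm³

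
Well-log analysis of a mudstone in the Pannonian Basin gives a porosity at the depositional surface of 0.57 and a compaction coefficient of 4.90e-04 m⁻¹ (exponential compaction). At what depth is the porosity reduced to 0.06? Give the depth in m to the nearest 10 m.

4590 m

Working in km (1 km = 1000 m; k in km⁻¹ = k in m⁻¹ × 1000):
Invert Athy's law: Z = ln(φ₀/φ) / k
Z = ln(0.57/0.06) / 0.49 = ln(9.5) / 0.49 = 2.2513 / 0.49 = 4.594 km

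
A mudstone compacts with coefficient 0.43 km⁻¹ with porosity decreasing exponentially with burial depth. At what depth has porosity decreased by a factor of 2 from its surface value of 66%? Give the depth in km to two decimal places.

phi/phi₀ = 1/2 ⇒ exp(−β·z) = 1/2 ⇒ z = ln(2) / β
z = 0.6931 / 0.43 = 1.612 km

1.61 km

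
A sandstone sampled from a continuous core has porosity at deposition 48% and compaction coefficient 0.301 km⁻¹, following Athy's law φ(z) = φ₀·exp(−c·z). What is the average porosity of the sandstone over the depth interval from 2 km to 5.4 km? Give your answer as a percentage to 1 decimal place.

16.5%

⟨φ⟩ = (1/(z₂−z₁)) ∫ φ₀ e^(−cz) dz = φ₀·(e^(−c·z₁) − e^(−c·z₂)) / (c·(z₂−z₁))
e^(−0.301×2) = 0.5477; e^(−0.301×5.4) = 0.1968
⟨φ⟩ = 0.48 × (0.5477 − 0.1968) / (0.301 × 3.4) = 0.48 × 0.3429 = 0.1646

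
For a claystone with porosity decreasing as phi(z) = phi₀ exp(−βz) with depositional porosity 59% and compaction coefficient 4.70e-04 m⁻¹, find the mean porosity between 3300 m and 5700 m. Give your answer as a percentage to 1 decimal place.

Working in km (1 km = 1000 m; β in km⁻¹ = β in m⁻¹ × 1000):
⟨phi⟩ = (1/(z₂−z₁)) ∫ phi₀ e^(−βz) dz = phi₀·(e^(−β·z₁) − e^(−β·z₂)) / (β·(z₂−z₁))
e^(−0.47×3.3) = 0.2120; e^(−0.47×5.7) = 0.0686
⟨phi⟩ = 0.59 × (0.2120 − 0.0686) / (0.47 × 2.4) = 0.59 × 0.1271 = 0.0750

7.5%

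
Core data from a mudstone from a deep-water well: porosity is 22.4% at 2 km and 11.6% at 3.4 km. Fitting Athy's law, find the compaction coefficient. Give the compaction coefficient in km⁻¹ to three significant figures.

Athy: phi(z) = phi₀ e^(−βz) ⇒ phi₁/phi₂ = e^{β(z₂−z₁)} ⇒ β = ln(phi₁/phi₂)/(z₂−z₁)
β = ln(0.224/0.116) / (3.4 − 2) = ln(1.931) / 1.4 = 0.6581 / 1.4 = 0.47 km⁻¹

0.470 km⁻¹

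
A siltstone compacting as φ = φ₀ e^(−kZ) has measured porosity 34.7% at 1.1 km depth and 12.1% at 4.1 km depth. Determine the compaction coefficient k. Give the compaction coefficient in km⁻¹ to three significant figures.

0.351 km⁻¹

Athy: φ(Z) = φ₀ e^(−kZ) ⇒ φ₁/φ₂ = e^{k(Z₂−Z₁)} ⇒ k = ln(φ₁/φ₂)/(Z₂−Z₁)
k = ln(0.347/0.121) / (4.1 − 1.1) = ln(2.868) / 3 = 1.0535 / 3 = 0.3512 km⁻¹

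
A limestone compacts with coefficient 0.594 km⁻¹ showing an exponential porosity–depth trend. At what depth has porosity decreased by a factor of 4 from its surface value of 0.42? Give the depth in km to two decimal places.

2.33 km

φ/φ₀ = 1/4 ⇒ exp(−β·Z) = 1/4 ⇒ Z = ln(4) / β
Z = 1.3863 / 0.594 = 2.334 km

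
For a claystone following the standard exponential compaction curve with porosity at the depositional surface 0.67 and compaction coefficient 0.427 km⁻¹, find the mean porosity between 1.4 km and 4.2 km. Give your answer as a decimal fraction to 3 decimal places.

⟨n⟩ = (1/(d₂−d₁)) ∫ n₀ e^(−cd) dd = n₀·(e^(−c·d₁) − e^(−c·d₂)) / (c·(d₂−d₁))
e^(−0.427×1.4) = 0.5500; e^(−0.427×4.2) = 0.1664
⟨n⟩ = 0.67 × (0.5500 − 0.1664) / (0.427 × 2.8) = 0.67 × 0.3209 = 0.2150

0.215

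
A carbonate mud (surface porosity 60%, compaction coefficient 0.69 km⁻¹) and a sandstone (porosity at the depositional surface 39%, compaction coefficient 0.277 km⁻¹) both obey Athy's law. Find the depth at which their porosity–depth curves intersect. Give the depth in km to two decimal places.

1.04 km

Set φ₀ₐ e^(−kₐZ) = φ₀ᵦ e^(−kᵦZ) ⇒ ln(φ₀ₐ/φ₀ᵦ) = (kₐ − kᵦ)·Z
Z = ln(0.6/0.39) / (0.69 − 0.277) = 0.4308 / 0.413 = 1.043 km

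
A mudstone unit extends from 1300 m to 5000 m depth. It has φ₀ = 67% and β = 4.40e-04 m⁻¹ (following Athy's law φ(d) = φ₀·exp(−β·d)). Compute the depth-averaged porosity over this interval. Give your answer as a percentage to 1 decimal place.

18.7%

Working in km (1 km = 1000 m; β in km⁻¹ = β in m⁻¹ × 1000):
⟨φ⟩ = (1/(d₂−d₁)) ∫ φ₀ e^(−βd) dd = φ₀·(e^(−β·d₁) − e^(−β·d₂)) / (β·(d₂−d₁))
e^(−0.44×1.3) = 0.5644; e^(−0.44×5) = 0.1108
⟨φ⟩ = 0.67 × (0.5644 − 0.1108) / (0.44 × 3.7) = 0.67 × 0.2786 = 0.1867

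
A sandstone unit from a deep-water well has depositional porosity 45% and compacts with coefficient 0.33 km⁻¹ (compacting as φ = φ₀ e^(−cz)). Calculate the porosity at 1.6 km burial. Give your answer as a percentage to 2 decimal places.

26.54%

φ = φ₀·exp(−c·z) = 0.45 × exp(−0.33 × 1.6) = 0.45 × exp(−0.528)
  = 0.45 × 0.5898 = 0.2654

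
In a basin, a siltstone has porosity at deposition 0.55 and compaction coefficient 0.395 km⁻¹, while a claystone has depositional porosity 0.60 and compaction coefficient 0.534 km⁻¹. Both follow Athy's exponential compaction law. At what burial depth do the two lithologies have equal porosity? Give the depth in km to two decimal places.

0.63 km

Set n₀ₐ e^(−cₐz) = n₀ᵦ e^(−cᵦz) ⇒ ln(n₀ₐ/n₀ᵦ) = (cₐ − cᵦ)·z
z = ln(0.55/0.6) / (0.395 − 0.534) = -0.0870 / -0.139 = 0.626 km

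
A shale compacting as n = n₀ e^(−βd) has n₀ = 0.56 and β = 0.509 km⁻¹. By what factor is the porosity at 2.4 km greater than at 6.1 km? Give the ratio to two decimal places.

n(d₁)/n(d₂) = e^(−β·d₁)/e^(−β·d₂) = e^{β(d₂−d₁)}
= exp(0.509 × 3.7) = exp(1.883) = 6.5752

6.58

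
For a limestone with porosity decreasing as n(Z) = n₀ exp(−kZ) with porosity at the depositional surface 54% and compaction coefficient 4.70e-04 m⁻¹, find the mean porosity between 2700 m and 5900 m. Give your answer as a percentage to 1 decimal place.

7.9%

Working in km (1 km = 1000 m; k in km⁻¹ = k in m⁻¹ × 1000):
⟨n⟩ = (1/(Z₂−Z₁)) ∫ n₀ e^(−kZ) dZ = n₀·(e^(−k·Z₁) − e^(−k·Z₂)) / (k·(Z₂−Z₁))
e^(−0.47×2.7) = 0.2811; e^(−0.47×5.9) = 0.0625
⟨n⟩ = 0.54 × (0.2811 − 0.0625) / (0.47 × 3.2) = 0.54 × 0.1454 = 0.0785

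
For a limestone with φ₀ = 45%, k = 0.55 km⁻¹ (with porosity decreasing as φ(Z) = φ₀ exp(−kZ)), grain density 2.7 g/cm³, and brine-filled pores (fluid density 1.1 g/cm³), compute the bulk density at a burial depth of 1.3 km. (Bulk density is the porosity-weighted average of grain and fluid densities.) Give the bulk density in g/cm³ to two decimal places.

Porosity at depth: φ = 0.45·exp(−0.55×1.3) = 0.45×0.4892 = 0.2201
Bulk density: ρ_b = (1−φ)ρ_g + φ·ρ_f = 0.7799×2.7 + 0.2201×1.1
       = 2.106 + 0.242 = 2.348 g/cm³

2.35 g/cm³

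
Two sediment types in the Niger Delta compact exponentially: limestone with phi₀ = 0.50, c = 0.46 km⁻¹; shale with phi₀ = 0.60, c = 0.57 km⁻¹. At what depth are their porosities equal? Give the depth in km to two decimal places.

Set phi₀ₐ e^(−cₐz) = phi₀ᵦ e^(−cᵦz) ⇒ ln(phi₀ₐ/phi₀ᵦ) = (cₐ − cᵦ)·z
z = ln(0.5/0.6) / (0.46 − 0.57) = -0.1823 / -0.11 = 1.657 km

1.66 km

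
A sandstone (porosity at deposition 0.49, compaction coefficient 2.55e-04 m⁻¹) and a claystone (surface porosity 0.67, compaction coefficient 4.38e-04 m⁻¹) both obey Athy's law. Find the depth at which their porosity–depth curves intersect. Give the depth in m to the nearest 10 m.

1710 m

Working in km (1 km = 1000 m; β in km⁻¹ = β in m⁻¹ × 1000):
Set phi₀ₐ e^(−βₐZ) = phi₀ᵦ e^(−βᵦZ) ⇒ ln(phi₀ₐ/phi₀ᵦ) = (βₐ − βᵦ)·Z
Z = ln(0.49/0.67) / (0.255 − 0.438) = -0.3129 / -0.183 = 1.710 km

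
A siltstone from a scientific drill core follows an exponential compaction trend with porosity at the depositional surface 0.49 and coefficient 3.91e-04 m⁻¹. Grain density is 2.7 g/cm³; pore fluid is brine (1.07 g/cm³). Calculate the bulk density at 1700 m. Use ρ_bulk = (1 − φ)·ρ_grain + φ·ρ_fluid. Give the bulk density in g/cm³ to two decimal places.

2.29 g/cm³

Working in km (1 km = 1000 m; c in km⁻¹ = c in m⁻¹ × 1000):
Porosity at depth: n = 0.49·exp(−0.391×1.7) = 0.49×0.5144 = 0.2521
Bulk density: ρ_b = (1−n)ρ_g + n·ρ_f = 0.7479×2.7 + 0.2521×1.07
       = 2.019 + 0.270 = 2.289 g/cm³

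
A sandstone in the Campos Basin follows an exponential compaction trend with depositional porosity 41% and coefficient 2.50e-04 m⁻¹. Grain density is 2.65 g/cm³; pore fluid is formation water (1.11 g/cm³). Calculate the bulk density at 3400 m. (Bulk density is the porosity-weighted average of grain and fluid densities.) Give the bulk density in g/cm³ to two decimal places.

Working in km (1 km = 1000 m; k in km⁻¹ = k in m⁻¹ × 1000):
Porosity at depth: φ = 0.41·exp(−0.25×3.4) = 0.41×0.4274 = 0.1752
Bulk density: ρ_b = (1−φ)ρ_g + φ·ρ_f = 0.8248×2.65 + 0.1752×1.11
       = 2.186 + 0.195 = 2.380 g/cm³

2.38 g/cm³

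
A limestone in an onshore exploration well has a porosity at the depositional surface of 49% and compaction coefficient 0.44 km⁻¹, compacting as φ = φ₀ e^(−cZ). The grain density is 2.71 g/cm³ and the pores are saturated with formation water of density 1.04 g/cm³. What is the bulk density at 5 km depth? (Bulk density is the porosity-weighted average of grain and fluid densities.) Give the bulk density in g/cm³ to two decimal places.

Porosity at depth: φ = 0.49·exp(−0.44×5) = 0.49×0.1108 = 0.0543
Bulk density: ρ_b = (1−φ)ρ_g + φ·ρ_f = 0.9457×2.71 + 0.0543×1.04
       = 2.563 + 0.056 = 2.619 g/cm³

2.62 g/cm³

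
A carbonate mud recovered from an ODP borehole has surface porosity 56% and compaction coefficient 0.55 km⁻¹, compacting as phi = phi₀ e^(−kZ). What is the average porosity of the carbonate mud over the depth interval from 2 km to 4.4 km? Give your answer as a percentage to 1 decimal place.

10.3%

⟨phi⟩ = (1/(Z₂−Z₁)) ∫ phi₀ e^(−kZ) dZ = phi₀·(e^(−k·Z₁) − e^(−k·Z₂)) / (k·(Z₂−Z₁))
e^(−0.55×2) = 0.3329; e^(−0.55×4.4) = 0.0889
⟨phi⟩ = 0.56 × (0.3329 − 0.0889) / (0.55 × 2.4) = 0.56 × 0.1848 = 0.1035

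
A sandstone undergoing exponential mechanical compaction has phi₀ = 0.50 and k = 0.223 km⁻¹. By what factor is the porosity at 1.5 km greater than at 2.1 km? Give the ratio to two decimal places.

phi(d₁)/phi(d₂) = e^(−k·d₁)/e^(−k·d₂) = e^{k(d₂−d₁)}
= exp(0.223 × 0.6) = exp(0.1338) = 1.1432

1.14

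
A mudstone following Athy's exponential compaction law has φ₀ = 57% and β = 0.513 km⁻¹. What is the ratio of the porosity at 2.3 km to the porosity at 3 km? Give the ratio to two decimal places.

φ(z₁)/φ(z₂) = e^(−β·z₁)/e^(−β·z₂) = e^{β(z₂−z₁)}
= exp(0.513 × 0.7) = exp(0.3591) = 1.4320

1.43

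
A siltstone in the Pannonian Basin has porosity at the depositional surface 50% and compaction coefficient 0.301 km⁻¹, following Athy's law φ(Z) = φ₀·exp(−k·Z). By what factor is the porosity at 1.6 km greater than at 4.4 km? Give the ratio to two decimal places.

φ(Z₁)/φ(Z₂) = e^(−k·Z₁)/e^(−k·Z₂) = e^{k(Z₂−Z₁)}
= exp(0.301 × 2.8) = exp(0.8428) = 2.3229

2.32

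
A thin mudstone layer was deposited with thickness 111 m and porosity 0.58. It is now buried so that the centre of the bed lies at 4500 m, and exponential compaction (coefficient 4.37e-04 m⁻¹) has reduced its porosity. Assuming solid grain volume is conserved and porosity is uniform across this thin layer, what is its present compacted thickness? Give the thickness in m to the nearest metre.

51 m

Working in km (1 km = 1000 m; β in km⁻¹ = β in m⁻¹ × 1000):
Porosity at 4.5 km: phi = 0.58·exp(−0.437×4.5) = 0.0812
Solid-volume conservation: h(1−phi) = h₀(1−phi₀) ⇒ h = h₀·(1−phi₀)/(1−phi)
h = 0.111 × (1 − 0.58)/(1 − 0.0812) = 0.111 × 0.4571 = 0.0507 km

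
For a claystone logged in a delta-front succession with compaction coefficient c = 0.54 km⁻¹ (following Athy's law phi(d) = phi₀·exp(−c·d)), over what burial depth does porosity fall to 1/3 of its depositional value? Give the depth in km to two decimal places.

phi/phi₀ = 1/3 ⇒ exp(−c·d) = 1/3 ⇒ d = ln(3) / c
d = 1.0986 / 0.54 = 2.034 km

2.03 km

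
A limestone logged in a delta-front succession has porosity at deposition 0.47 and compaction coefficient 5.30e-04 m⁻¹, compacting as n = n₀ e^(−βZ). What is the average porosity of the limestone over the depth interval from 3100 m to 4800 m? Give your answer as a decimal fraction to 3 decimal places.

0.060

Working in km (1 km = 1000 m; β in km⁻¹ = β in m⁻¹ × 1000):
⟨n⟩ = (1/(Z₂−Z₁)) ∫ n₀ e^(−βZ) dZ = n₀·(e^(−β·Z₁) − e^(−β·Z₂)) / (β·(Z₂−Z₁))
e^(−0.53×3.1) = 0.1934; e^(−0.53×4.8) = 0.0786
⟨n⟩ = 0.47 × (0.1934 − 0.0786) / (0.53 × 1.7) = 0.47 × 0.1275 = 0.0599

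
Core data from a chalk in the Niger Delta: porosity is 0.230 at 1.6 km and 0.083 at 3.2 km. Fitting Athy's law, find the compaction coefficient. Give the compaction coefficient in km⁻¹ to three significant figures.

0.637 km⁻¹

Athy: φ(d) = φ₀ e^(−βd) ⇒ φ₁/φ₂ = e^{β(d₂−d₁)} ⇒ β = ln(φ₁/φ₂)/(d₂−d₁)
β = ln(0.23/0.083) / (3.2 − 1.6) = ln(2.771) / 1.6 = 1.0192 / 1.6 = 0.637 km⁻¹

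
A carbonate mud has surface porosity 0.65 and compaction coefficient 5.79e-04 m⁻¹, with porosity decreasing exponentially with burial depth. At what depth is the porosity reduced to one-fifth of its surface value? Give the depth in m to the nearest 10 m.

Working in km (1 km = 1000 m; c in km⁻¹ = c in m⁻¹ × 1000):
phi/phi₀ = 1/5 ⇒ exp(−c·Z) = 1/5 ⇒ Z = ln(5) / c
Z = 1.6094 / 0.579 = 2.780 km

2780 m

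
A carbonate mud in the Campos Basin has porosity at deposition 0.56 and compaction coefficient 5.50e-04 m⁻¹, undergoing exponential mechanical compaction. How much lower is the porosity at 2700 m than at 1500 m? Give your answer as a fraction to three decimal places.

Working in km (1 km = 1000 m; c in km⁻¹ = c in m⁻¹ × 1000):
phi(1.5) = 0.56·e^(−0.55×1.5) = 0.2454
phi(2.7) = 0.56·e^(−0.55×2.7) = 0.1268
Δphi = 0.2454 − 0.1268 = 0.1186

0.119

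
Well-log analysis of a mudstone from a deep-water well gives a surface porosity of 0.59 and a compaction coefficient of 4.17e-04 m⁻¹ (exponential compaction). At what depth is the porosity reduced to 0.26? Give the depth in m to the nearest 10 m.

Working in km (1 km = 1000 m; k in km⁻¹ = k in m⁻¹ × 1000):
Invert Athy's law: z = ln(φ₀/φ) / k
z = ln(0.59/0.26) / 0.417 = ln(2.269) / 0.417 = 0.8194 / 0.417 = 1.965 km

1970 m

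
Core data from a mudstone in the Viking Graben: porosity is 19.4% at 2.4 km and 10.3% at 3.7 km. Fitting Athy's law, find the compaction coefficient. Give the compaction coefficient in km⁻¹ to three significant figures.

Athy: φ(d) = φ₀ e^(−βd) ⇒ φ₁/φ₂ = e^{β(d₂−d₁)} ⇒ β = ln(φ₁/φ₂)/(d₂−d₁)
β = ln(0.194/0.103) / (3.7 − 2.4) = ln(1.883) / 1.3 = 0.6331 / 1.3 = 0.487 km⁻¹

0.487 km⁻¹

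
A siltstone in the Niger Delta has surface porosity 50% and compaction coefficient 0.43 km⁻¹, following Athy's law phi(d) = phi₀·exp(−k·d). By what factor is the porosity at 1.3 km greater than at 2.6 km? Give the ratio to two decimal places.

phi(d₁)/phi(d₂) = e^(−k·d₁)/e^(−k·d₂) = e^{k(d₂−d₁)}
= exp(0.43 × 1.3) = exp(0.559) = 1.7489

1.75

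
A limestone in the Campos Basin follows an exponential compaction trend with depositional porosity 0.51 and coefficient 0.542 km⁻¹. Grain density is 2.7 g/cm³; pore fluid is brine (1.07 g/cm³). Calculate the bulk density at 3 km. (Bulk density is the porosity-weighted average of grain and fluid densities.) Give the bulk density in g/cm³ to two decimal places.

Porosity at depth: φ = 0.51·exp(−0.542×3) = 0.51×0.1967 = 0.1003
Bulk density: ρ_b = (1−φ)ρ_g + φ·ρ_f = 0.8997×2.7 + 0.1003×1.07
       = 2.429 + 0.107 = 2.536 g/cm³

2.54 g/cm³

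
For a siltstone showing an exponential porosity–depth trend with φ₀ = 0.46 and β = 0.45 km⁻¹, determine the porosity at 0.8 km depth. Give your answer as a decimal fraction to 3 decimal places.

0.321

φ = φ₀·exp(−β·d) = 0.46 × exp(−0.45 × 0.8) = 0.46 × exp(−0.36)
  = 0.46 × 0.6977 = 0.3209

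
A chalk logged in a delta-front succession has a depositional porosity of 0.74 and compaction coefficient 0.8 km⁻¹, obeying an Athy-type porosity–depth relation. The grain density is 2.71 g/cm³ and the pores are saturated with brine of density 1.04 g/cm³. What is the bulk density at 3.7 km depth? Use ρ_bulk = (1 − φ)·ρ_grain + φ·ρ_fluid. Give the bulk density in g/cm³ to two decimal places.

Porosity at depth: φ = 0.74·exp(−0.8×3.7) = 0.74×0.0518 = 0.0383
Bulk density: ρ_b = (1−φ)ρ_g + φ·ρ_f = 0.9617×2.71 + 0.0383×1.04
       = 2.606 + 0.040 = 2.646 g/cm³

2.65 g/cm³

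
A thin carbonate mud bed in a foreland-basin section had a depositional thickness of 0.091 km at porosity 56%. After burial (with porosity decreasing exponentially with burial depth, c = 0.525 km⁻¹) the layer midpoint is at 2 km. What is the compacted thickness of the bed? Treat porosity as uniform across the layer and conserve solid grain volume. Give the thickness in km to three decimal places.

0.050 km

Porosity at 2 km: n = 0.56·exp(−0.525×2) = 0.1960
Solid-volume conservation: h(1−n) = h₀(1−n₀) ⇒ h = h₀·(1−n₀)/(1−n)
h = 0.091 × (1 − 0.56)/(1 − 0.1960) = 0.091 × 0.5472 = 0.0498 km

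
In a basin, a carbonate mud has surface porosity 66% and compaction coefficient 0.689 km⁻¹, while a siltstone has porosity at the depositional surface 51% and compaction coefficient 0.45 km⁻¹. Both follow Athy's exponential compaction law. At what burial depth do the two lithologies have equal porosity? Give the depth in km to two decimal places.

Set φ₀ₐ e^(−cₐz) = φ₀ᵦ e^(−cᵦz) ⇒ ln(φ₀ₐ/φ₀ᵦ) = (cₐ − cᵦ)·z
z = ln(0.66/0.51) / (0.689 − 0.45) = 0.2578 / 0.239 = 1.079 km

1.08 km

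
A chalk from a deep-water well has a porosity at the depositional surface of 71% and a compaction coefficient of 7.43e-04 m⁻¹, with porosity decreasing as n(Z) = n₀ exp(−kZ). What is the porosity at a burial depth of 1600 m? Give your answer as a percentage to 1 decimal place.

Working in km (1 km = 1000 m; k in km⁻¹ = k in m⁻¹ × 1000):
n = n₀·exp(−k·Z) = 0.71 × exp(−0.743 × 1.6) = 0.71 × exp(−1.189)
  = 0.71 × 0.3046 = 0.2163

21.6%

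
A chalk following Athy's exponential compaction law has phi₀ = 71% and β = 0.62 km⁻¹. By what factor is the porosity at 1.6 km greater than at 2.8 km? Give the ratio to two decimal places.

phi(z₁)/phi(z₂) = e^(−β·z₁)/e^(−β·z₂) = e^{β(z₂−z₁)}
= exp(0.62 × 1.2) = exp(0.744) = 2.1043

2.10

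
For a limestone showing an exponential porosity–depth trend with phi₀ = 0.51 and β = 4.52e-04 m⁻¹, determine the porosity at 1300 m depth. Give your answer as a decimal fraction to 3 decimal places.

0.283

Working in km (1 km = 1000 m; β in km⁻¹ = β in m⁻¹ × 1000):
phi = phi₀·exp(−β·d) = 0.51 × exp(−0.452 × 1.3) = 0.51 × exp(−0.5876)
  = 0.51 × 0.5557 = 0.2834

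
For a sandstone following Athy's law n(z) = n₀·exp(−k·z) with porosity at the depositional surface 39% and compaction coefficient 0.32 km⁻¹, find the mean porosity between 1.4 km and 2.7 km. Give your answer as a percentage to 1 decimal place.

20.4%

⟨n⟩ = (1/(z₂−z₁)) ∫ n₀ e^(−kz) dz = n₀·(e^(−k·z₁) − e^(−k·z₂)) / (k·(z₂−z₁))
e^(−0.32×1.4) = 0.6389; e^(−0.32×2.7) = 0.4215
⟨n⟩ = 0.39 × (0.6389 − 0.4215) / (0.32 × 1.3) = 0.39 × 0.5227 = 0.2038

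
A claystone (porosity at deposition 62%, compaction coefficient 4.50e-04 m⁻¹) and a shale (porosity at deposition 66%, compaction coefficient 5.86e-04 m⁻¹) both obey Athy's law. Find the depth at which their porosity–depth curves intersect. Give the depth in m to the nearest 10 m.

460 m

Working in km (1 km = 1000 m; β in km⁻¹ = β in m⁻¹ × 1000):
Set φ₀ₐ e^(−βₐZ) = φ₀ᵦ e^(−βᵦZ) ⇒ ln(φ₀ₐ/φ₀ᵦ) = (βₐ − βᵦ)·Z
Z = ln(0.62/0.66) / (0.45 − 0.586) = -0.0625 / -0.136 = 0.460 km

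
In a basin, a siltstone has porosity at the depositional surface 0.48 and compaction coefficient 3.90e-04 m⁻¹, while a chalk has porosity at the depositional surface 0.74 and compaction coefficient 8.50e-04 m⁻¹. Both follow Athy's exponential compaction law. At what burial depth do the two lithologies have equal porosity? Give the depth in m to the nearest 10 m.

940 m

Working in km (1 km = 1000 m; c in km⁻¹ = c in m⁻¹ × 1000):
Set n₀ₐ e^(−cₐZ) = n₀ᵦ e^(−cᵦZ) ⇒ ln(n₀ₐ/n₀ᵦ) = (cₐ − cᵦ)·Z
Z = ln(0.48/0.74) / (0.39 − 0.85) = -0.4329 / -0.46 = 0.941 km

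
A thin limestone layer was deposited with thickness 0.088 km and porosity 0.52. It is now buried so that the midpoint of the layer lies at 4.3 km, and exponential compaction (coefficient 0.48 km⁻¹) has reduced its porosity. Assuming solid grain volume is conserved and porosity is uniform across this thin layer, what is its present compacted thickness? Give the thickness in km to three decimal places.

0.045 km

Porosity at 4.3 km: n = 0.52·exp(−0.48×4.3) = 0.0660
Solid-volume conservation: h(1−n) = h₀(1−n₀) ⇒ h = h₀·(1−n₀)/(1−n)
h = 0.088 × (1 − 0.52)/(1 − 0.0660) = 0.088 × 0.5139 = 0.0452 km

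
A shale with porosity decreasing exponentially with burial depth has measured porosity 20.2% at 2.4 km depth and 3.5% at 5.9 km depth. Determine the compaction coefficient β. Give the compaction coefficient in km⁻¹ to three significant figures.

0.501 km⁻¹

Athy: phi(Z) = phi₀ e^(−βZ) ⇒ phi₁/phi₂ = e^{β(Z₂−Z₁)} ⇒ β = ln(phi₁/phi₂)/(Z₂−Z₁)
β = ln(0.202/0.035) / (5.9 − 2.4) = ln(5.771) / 3.5 = 1.7529 / 3.5 = 0.5008 km⁻¹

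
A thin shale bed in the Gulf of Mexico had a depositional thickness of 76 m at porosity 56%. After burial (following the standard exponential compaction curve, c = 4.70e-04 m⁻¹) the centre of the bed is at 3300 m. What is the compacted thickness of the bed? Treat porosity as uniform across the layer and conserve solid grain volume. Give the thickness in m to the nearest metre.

38 m

Working in km (1 km = 1000 m; c in km⁻¹ = c in m⁻¹ × 1000):
Porosity at 3.3 km: φ = 0.56·exp(−0.47×3.3) = 0.1187
Solid-volume conservation: h(1−φ) = h₀(1−φ₀) ⇒ h = h₀·(1−φ₀)/(1−φ)
h = 0.076 × (1 − 0.56)/(1 − 0.1187) = 0.076 × 0.4993 = 0.0379 km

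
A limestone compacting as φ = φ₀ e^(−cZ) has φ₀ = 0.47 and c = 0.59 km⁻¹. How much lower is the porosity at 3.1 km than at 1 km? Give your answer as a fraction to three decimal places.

0.185

φ(1) = 0.47·e^(−0.59×1) = 0.2605
φ(3.1) = 0.47·e^(−0.59×3.1) = 0.0755
Δφ = 0.2605 − 0.0755 = 0.1851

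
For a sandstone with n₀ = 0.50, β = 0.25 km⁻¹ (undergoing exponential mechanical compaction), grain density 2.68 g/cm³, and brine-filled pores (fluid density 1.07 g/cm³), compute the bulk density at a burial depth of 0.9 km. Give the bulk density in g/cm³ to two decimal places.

Porosity at depth: n = 0.5·exp(−0.25×0.9) = 0.5×0.7985 = 0.3993
Bulk density: ρ_b = (1−n)ρ_g + n·ρ_f = 0.6007×2.68 + 0.3993×1.07
       = 1.610 + 0.427 = 2.037 g/cm³

2.04 g/cm³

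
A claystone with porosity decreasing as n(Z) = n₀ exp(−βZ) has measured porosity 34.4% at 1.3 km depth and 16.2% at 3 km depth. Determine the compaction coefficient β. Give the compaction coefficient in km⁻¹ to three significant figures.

Athy: n(Z) = n₀ e^(−βZ) ⇒ n₁/n₂ = e^{β(Z₂−Z₁)} ⇒ β = ln(n₁/n₂)/(Z₂−Z₁)
β = ln(0.344/0.162) / (3 − 1.3) = ln(2.123) / 1.7 = 0.7530 / 1.7 = 0.443 km⁻¹

0.443 km⁻¹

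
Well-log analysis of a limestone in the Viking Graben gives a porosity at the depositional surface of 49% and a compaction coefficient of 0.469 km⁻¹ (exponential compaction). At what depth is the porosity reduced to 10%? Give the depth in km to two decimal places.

Invert Athy's law: d = ln(φ₀/φ) / k
d = ln(0.49/0.1) / 0.469 = ln(4.9) / 0.469 = 1.5892 / 0.469 = 3.389 km

3.39 km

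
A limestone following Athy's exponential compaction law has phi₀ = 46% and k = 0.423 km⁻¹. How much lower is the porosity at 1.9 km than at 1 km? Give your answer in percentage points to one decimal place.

9.5 percentage points

phi(1) = 0.46·e^(−0.423×1) = 0.3013
phi(1.9) = 0.46·e^(−0.423×1.9) = 0.2059
Δphi = 0.3013 − 0.2059 = 0.0954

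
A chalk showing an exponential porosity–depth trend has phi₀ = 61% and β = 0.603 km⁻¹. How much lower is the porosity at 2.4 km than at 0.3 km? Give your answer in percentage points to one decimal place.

phi(0.3) = 0.61·e^(−0.603×0.3) = 0.5091
phi(2.4) = 0.61·e^(−0.603×2.4) = 0.1435
Δphi = 0.5091 − 0.1435 = 0.3656

36.6 percentage points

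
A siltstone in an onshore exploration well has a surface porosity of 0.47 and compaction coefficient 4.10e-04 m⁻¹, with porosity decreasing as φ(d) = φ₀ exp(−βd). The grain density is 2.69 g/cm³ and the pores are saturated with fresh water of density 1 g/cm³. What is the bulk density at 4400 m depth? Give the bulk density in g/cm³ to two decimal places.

2.56 g/cm³

Working in km (1 km = 1000 m; β in km⁻¹ = β in m⁻¹ × 1000):
Porosity at depth: φ = 0.47·exp(−0.41×4.4) = 0.47×0.1646 = 0.0774
Bulk density: ρ_b = (1−φ)ρ_g + φ·ρ_f = 0.9226×2.69 + 0.0774×1
       = 2.482 + 0.077 = 2.559 g/cm³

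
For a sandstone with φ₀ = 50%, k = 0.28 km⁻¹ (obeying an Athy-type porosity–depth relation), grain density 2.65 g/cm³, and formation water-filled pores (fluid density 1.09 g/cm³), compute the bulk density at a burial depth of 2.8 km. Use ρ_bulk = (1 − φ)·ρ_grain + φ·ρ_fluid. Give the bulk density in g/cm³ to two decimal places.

2.29 g/cm³

Porosity at depth: φ = 0.5·exp(−0.28×2.8) = 0.5×0.4566 = 0.2283
Bulk density: ρ_b = (1−φ)ρ_g + φ·ρ_f = 0.7717×2.65 + 0.2283×1.09
       = 2.045 + 0.249 = 2.294 g/cm³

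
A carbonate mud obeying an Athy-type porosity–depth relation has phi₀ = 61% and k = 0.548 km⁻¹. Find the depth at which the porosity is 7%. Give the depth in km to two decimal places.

Invert Athy's law: d = ln(phi₀/phi) / k
d = ln(0.61/0.07) / 0.548 = ln(8.714) / 0.548 = 2.1650 / 0.548 = 3.951 km

3.95 km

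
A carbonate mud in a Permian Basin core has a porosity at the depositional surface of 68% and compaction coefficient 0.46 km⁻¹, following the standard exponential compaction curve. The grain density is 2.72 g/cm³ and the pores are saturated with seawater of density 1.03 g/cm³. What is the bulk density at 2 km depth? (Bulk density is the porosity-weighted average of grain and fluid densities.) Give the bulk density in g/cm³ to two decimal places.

Porosity at depth: φ = 0.68·exp(−0.46×2) = 0.68×0.3985 = 0.2710
Bulk density: ρ_b = (1−φ)ρ_g + φ·ρ_f = 0.7290×2.72 + 0.2710×1.03
       = 1.983 + 0.279 = 2.262 g/cm³

2.26 g/cm³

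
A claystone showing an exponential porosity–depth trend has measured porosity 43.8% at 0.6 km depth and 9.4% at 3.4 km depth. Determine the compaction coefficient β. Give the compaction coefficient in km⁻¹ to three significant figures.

Athy: n(Z) = n₀ e^(−βZ) ⇒ n₁/n₂ = e^{β(Z₂−Z₁)} ⇒ β = ln(n₁/n₂)/(Z₂−Z₁)
β = ln(0.438/0.094) / (3.4 − 0.6) = ln(4.66) / 2.8 = 1.5389 / 2.8 = 0.5496 km⁻¹

0.550 km⁻¹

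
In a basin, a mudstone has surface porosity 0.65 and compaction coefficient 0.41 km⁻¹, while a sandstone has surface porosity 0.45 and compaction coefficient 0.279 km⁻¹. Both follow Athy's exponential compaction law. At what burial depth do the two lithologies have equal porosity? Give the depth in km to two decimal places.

Set φ₀ₐ e^(−βₐz) = φ₀ᵦ e^(−βᵦz) ⇒ ln(φ₀ₐ/φ₀ᵦ) = (βₐ − βᵦ)·z
z = ln(0.65/0.45) / (0.41 − 0.279) = 0.3677 / 0.131 = 2.807 km

2.81 km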